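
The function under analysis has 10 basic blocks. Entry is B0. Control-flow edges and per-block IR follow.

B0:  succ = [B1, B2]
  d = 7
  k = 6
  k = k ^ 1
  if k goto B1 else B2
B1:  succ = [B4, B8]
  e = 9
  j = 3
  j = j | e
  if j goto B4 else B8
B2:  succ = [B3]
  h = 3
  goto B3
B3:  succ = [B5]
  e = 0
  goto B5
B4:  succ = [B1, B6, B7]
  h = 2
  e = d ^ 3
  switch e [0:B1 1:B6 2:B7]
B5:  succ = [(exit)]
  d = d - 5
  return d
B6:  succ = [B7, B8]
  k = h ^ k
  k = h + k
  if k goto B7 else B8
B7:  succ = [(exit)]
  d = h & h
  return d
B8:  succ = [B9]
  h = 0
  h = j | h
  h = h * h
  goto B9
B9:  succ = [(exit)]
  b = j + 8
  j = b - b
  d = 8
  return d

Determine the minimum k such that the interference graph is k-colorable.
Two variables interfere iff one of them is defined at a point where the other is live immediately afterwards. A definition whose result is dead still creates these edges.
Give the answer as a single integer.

Block summaries:
  B0 def {d,k} use ∅
  B1 def {e,j} use ∅
  B2 def {h} use ∅
  B3 def {e} use ∅
  B4 def {e,h} use {d}
  B5 def {d} use {d}
  B6 def {k} use {h,k}
  B7 def {d} use {h}
  B8 def {h} use {j}
  B9 def {b,d,j} use {j}

Backward fixpoint:
  B0 li=∅ lo={d,k}
  B1 li={d,k} lo={d,j,k}
  B2 li={d} lo={d}
  B3 li={d} lo={d}
  B4 li={d,j,k} lo={d,h,j,k}
  B5 li={d} lo=∅
  B6 li={h,j,k} lo={h,j}
  B7 li={h} lo=∅
  B8 li={j} lo={j}
  B9 li={j} lo=∅

Interfere edges:
  b↔∅
  d↔{e,h,j,k}
  e↔{d,h,j,k}
  h↔{d,e,j,k}
  j↔{d,e,h,k}
  k↔{d,e,h,j}

Chromatic number:
  lower bound: {d,e,h,j,k} mutually conflict ⇒ χ ≥ 5
  5-colouring: c0={b,d}  c1={e}  c2={h}  c3={j}  c4={k}
  χ = 5

Answer: 5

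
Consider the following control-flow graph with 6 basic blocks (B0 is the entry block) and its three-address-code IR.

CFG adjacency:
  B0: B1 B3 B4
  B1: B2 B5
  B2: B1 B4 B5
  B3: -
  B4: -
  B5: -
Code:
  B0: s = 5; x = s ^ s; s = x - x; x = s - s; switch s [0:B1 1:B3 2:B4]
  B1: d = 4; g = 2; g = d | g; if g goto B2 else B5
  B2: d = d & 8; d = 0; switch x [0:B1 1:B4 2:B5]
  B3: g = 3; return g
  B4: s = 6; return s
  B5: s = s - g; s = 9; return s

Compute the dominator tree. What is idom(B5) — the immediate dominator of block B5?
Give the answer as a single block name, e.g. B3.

Answer: B1

Derivation:
idom tree: B1←B0 B2←B1 B3←B0 B4←B0 B5←B1
Dom∩ at merges:
  B1: preds {B0,B2}: {B0} ∩ {B0,B1,B2} = {B0}; idom=B0
  B4: preds {B0,B2}: {B0} ∩ {B0,B1,B2} = {B0}; idom=B0
  B5: preds {B1,B2}: {B0,B1} ∩ {B0,B1,B2} = {B0,B1}; idom=B1

idom(B5) = B1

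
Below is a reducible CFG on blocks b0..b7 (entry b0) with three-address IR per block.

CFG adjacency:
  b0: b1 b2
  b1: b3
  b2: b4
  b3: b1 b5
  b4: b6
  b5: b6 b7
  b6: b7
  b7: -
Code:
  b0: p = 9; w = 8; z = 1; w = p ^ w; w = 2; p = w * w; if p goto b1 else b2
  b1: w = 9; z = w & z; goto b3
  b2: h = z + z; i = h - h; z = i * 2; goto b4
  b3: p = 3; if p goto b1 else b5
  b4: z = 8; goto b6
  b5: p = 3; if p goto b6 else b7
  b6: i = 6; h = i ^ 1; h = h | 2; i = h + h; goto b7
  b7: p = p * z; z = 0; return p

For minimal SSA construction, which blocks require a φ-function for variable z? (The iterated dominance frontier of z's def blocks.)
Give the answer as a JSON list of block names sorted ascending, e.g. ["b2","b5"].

idom tree: b1←b0 b2←b0 b3←b1 b4←b2 b5←b3 b6←b0 b7←b0
Dom at joins:
  b1: preds {b0,b3}: {b0} ∩ {b0,b1,b3} = {b0}; idom=b0
  b6: preds {b4,b5}: {b0,b2,b4} ∩ {b0,b1,b3,b5} = {b0}; idom=b0
  b7: preds {b5,b6}: {b0,b1,b3,b5} ∩ {b0,b6} = {b0}; idom=b0

Frontier:
  join b1 pred b0: · stop@b0
  join b1 pred b3: b3→b1 stop@b0
  join b6 pred b4: b4→b2 stop@b0
  join b6 pred b5: b5→b3→b1 stop@b0
  join b7 pred b5: b5→b3→b1 stop@b0
  join b7 pred b6: b6 stop@b0
  DF(b0)=∅
  DF(b1)={b1,b6,b7}
  DF(b2)={b6}
  DF(b3)={b1,b6,b7}
  DF(b4)={b6}
  DF(b5)={b6,b7}
  DF(b6)={b7}
  DF(b7)=∅

φ for z: defs {b0,b1,b2,b4,b7}
  DF⁺ = {b1,b6,b7}

Answer: ["b1", "b6", "b7"]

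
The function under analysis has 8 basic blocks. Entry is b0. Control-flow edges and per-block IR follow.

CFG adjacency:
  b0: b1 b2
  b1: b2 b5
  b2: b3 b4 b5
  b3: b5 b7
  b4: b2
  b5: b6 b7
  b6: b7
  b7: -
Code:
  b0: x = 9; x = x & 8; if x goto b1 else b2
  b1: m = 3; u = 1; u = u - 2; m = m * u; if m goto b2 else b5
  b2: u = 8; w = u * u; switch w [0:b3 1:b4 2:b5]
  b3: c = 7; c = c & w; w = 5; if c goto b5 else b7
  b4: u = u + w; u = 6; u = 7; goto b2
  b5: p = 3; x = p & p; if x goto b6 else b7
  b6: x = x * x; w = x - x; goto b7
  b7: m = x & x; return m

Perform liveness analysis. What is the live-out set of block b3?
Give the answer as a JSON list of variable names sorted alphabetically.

def/use:
  b0: def={x} ue=∅
  b1: def={m,u} ue=∅
  b2: def={u,w} ue=∅
  b3: def={c,w} ue={w}
  b4: def={u} ue={u,w}
  b5: def={p,x} ue=∅
  b6: def={w,x} ue={x}
  b7: def={m} ue={x}

Backward fixpoint:
  live b0: ∅→{x}
  live b1: {x}→{x}
  live b2: {x}→{u,w,x}
  live b3: {w,x}→{x}
  live b4: {u,w,x}→{x}
  live b5: ∅→{x}
  live b6: {x}→{x}
  live b7: {x}→∅

live-out(b3) = ["x"]

Answer: ["x"]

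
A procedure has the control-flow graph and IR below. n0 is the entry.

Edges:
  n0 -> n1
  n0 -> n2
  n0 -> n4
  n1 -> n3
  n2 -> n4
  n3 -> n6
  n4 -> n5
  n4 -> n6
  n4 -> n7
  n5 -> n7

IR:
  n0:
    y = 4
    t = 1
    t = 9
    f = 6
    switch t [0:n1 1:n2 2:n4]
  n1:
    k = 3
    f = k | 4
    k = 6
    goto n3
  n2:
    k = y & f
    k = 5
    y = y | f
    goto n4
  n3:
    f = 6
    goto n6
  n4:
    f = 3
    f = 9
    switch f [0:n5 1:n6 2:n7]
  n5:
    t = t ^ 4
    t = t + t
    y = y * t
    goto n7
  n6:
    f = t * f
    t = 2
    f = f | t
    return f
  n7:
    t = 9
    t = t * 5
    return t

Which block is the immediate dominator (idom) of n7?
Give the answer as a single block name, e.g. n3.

idom tree: n1←n0 n2←n0 n3←n1 n4←n0 n5←n4 n6←n0 n7←n4
Dom∩ at merges:
  n4: preds {n0,n2}: {n0} ∩ {n0,n2} = {n0}; idom=n0
  n6: preds {n3,n4}: {n0,n1,n3} ∩ {n0,n4} = {n0}; idom=n0
  n7: preds {n4,n5}: {n0,n4} ∩ {n0,n4,n5} = {n0,n4}; idom=n4

idom(n7) = n4

Answer: n4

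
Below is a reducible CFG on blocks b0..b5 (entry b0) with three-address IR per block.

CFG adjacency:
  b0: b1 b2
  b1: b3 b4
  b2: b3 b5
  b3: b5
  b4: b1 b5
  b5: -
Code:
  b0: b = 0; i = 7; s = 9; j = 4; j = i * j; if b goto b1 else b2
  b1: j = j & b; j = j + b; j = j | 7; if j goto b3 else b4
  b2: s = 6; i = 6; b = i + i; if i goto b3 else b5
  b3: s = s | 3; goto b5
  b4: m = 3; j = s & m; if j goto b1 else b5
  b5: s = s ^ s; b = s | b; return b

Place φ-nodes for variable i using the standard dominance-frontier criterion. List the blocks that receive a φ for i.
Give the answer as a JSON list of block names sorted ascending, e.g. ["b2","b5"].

Answer: ["b3", "b5"]

Derivation:
idom tree: b1←b0 b2←b0 b3←b0 b4←b1 b5←b0
Dom at joins:
  b1: preds {b0,b4}: {b0} ∩ {b0,b1,b4} = {b0}; idom=b0
  b3: preds {b1,b2}: {b0,b1} ∩ {b0,b2} = {b0}; idom=b0
  b5: preds {b2,b3,b4}: {b0,b2} ∩ {b0,b3} ∩ {b0,b1,b4} = {b0}; idom=b0

DF derivation:
  b1←b0: walk · to b0
  b1←b4: walk b4→b1 to b0
  b3←b1: walk b1 to b0
  b3←b2: walk b2 to b0
  b5←b2: walk b2 to b0
  b5←b3: walk b3 to b0
  b5←b4: walk b4→b1 to b0
  DF(b0)=∅
  DF(b1)={b1,b3,b5}
  DF(b2)={b3,b5}
  DF(b3)={b5}
  DF(b4)={b1,b5}
  DF(b5)=∅

φ for i: defs {b0,b2}
  DF⁺ = {b3,b5}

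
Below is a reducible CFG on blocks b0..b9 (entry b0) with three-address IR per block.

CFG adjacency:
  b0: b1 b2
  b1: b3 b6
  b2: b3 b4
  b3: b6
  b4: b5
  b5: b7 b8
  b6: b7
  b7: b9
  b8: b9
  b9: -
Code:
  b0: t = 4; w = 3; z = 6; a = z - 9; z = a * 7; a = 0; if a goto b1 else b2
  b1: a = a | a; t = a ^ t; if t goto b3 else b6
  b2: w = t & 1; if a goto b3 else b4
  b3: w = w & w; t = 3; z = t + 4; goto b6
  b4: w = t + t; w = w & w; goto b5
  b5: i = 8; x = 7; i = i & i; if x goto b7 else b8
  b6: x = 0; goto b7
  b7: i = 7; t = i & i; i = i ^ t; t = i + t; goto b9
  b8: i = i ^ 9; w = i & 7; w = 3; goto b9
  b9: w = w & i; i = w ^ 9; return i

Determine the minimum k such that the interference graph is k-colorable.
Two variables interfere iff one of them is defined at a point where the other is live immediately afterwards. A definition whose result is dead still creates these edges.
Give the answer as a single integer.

Per-block:
  b0 def {a,t,w,z} use ∅
  b1 def {a,t} use {a,t}
  b2 def {w} use {a,t}
  b3 def {t,w,z} use {w}
  b4 def {w} use {t}
  b5 def {i,x} use ∅
  b6 def {x} use ∅
  b7 def {i,t} use ∅
  b8 def {i,w} use {i}
  b9 def {i,w} use {i,w}

Backward fixpoint:
  b0 li=∅ lo={a,t,w}
  b1 li={a,t,w} lo={w}
  b2 li={a,t} lo={t,w}
  b3 li={w} lo={w}
  b4 li={t} lo={w}
  b5 li={w} lo={i,w}
  b6 li={w} lo={w}
  b7 li={w} lo={i,w}
  b8 li={i} lo={i,w}
  b9 li={i,w} lo=∅

Interference:
  a: {t,w}
  i: {t,w,x}
  t: {a,i,w,z}
  w: {a,i,t,x,z}
  x: {i,w}
  z: {t,w}

Chromatic number:
  lower bound: {a,t,w} mutually conflict ⇒ χ ≥ 3
  assign a→c2 i→c2 t→c1 w→c0 x→c1 z→c2 — no edge inside a register ⇒ χ ≤ 3
  χ = 3

Answer: 3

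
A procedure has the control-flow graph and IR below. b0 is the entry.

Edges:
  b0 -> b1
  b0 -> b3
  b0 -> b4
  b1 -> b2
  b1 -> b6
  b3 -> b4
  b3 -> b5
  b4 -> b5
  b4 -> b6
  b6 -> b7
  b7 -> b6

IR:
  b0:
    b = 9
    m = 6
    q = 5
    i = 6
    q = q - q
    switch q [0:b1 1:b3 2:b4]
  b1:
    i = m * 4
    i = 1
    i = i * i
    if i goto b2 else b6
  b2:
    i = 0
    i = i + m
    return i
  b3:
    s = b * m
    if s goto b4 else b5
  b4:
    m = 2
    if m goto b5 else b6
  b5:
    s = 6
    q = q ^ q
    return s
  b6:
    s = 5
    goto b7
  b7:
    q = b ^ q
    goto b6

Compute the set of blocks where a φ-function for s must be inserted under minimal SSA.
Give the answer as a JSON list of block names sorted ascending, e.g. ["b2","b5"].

Answer: ["b4", "b5", "b6"]

Analysis:
idom tree: b1←b0 b2←b1 b3←b0 b4←b0 b5←b0 b6←b0 b7←b6
Join-block Dom:
  b4: preds {b0,b3}: {b0} ∩ {b0,b3} = {b0}; idom=b0
  b5: preds {b3,b4}: {b0,b3} ∩ {b0,b4} = {b0}; idom=b0
  b6: preds {b1,b4,b7}: {b0,b1} ∩ {b0,b4} ∩ {b0,b6,b7} = {b0}; idom=b0

Frontier:
  b4←b0: walk · to b0
  b4←b3: walk b3 to b0
  b5←b3: walk b3 to b0
  b5←b4: walk b4 to b0
  b6←b1: walk b1 to b0
  b6←b4: walk b4 to b0
  b6←b7: walk b7→b6 to b0
  DF(b0)=∅
  DF(b1)={b6}
  DF(b2)=∅
  DF(b3)={b4,b5}
  DF(b4)={b5,b6}
  DF(b5)=∅
  DF(b6)={b6}
  DF(b7)={b6}

φ for s: defs {b3,b5,b6}
  DF⁺ = {b4,b5,b6}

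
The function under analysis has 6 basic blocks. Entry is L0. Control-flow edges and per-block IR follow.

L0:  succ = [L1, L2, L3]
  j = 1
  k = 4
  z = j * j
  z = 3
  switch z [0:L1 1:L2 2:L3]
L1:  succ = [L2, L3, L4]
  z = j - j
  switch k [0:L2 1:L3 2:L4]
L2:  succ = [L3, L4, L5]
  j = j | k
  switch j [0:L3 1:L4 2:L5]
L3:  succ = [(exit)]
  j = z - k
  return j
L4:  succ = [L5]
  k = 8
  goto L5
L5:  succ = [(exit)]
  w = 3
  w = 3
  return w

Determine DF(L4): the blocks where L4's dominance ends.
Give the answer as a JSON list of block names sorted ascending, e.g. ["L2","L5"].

idom tree: L1←L0 L2←L0 L3←L0 L4←L0 L5←L0
Join-block Dom:
  L2: preds {L0,L1}: {L0} ∩ {L0,L1} = {L0}; idom=L0
  L3: preds {L0,L1,L2}: {L0} ∩ {L0,L1} ∩ {L0,L2} = {L0}; idom=L0
  L4: preds {L1,L2}: {L0,L1} ∩ {L0,L2} = {L0}; idom=L0
  L5: preds {L2,L4}: {L0,L2} ∩ {L0,L4} = {L0}; idom=L0

DF derivation:
  L2←L0: walk · to L0
  L2←L1: walk L1 to L0
  L3←L0: walk · to L0
  L3←L1: walk L1 to L0
  L3←L2: walk L2 to L0
  L4←L1: walk L1 to L0
  L4←L2: walk L2 to L0
  L5←L2: walk L2 to L0
  L5←L4: walk L4 to L0
  DF(L0)=∅
  DF(L1)={L2,L3,L4}
  DF(L2)={L3,L4,L5}
  DF(L3)=∅
  DF(L4)={L5}
  DF(L5)=∅

DF(L4) = ["L5"]

Answer: ["L5"]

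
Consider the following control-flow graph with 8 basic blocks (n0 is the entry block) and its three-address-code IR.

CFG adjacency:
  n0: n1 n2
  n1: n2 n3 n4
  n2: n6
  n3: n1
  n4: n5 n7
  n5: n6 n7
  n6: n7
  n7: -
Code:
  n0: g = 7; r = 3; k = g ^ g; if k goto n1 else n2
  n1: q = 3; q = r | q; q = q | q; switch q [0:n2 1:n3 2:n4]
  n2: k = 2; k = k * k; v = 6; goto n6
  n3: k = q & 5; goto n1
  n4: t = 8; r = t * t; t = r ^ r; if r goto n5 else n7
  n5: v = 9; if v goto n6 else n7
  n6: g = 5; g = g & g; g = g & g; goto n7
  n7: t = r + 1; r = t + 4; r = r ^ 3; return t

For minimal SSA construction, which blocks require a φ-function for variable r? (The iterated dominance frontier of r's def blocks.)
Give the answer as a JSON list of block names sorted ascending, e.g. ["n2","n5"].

idom tree: n1←n0 n2←n0 n3←n1 n4←n1 n5←n4 n6←n0 n7←n0
Join-block Dom:
  n1: preds {n0,n3}: {n0} ∩ {n0,n1,n3} = {n0}; idom=n0
  n2: preds {n0,n1}: {n0} ∩ {n0,n1} = {n0}; idom=n0
  n6: preds {n2,n5}: {n0,n2} ∩ {n0,n1,n4,n5} = {n0}; idom=n0
  n7: preds {n4,n5,n6}: {n0,n1,n4} ∩ {n0,n1,n4,n5} ∩ {n0,n6} = {n0}; idom=n0

DF walk-up:
  n1←n0: walk · to n0
  n1←n3: walk n3→n1 to n0
  n2←n0: walk · to n0
  n2←n1: walk n1 to n0
  n6←n2: walk n2 to n0
  n6←n5: walk n5→n4→n1 to n0
  n7←n4: walk n4→n1 to n0
  n7←n5: walk n5→n4→n1 to n0
  n7←n6: walk n6 to n0
  DF(n0)=∅
  DF(n1)={n1,n2,n6,n7}
  DF(n2)={n6}
  DF(n3)={n1}
  DF(n4)={n6,n7}
  DF(n5)={n6,n7}
  DF(n6)={n7}
  DF(n7)=∅

φ for r: defs {n0,n4,n7}
  DF⁺ = {n6,n7}

Answer: ["n6", "n7"]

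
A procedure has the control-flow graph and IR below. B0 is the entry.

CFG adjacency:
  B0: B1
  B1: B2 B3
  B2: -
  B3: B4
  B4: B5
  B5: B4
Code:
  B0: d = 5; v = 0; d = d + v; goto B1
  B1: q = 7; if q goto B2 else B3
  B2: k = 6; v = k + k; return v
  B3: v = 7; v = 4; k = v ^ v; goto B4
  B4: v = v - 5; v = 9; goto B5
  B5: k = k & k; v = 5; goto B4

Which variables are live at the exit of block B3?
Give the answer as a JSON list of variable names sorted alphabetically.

Per-block:
  B0: def={d,v} ue=∅
  B1: def={q} ue=∅
  B2: def={k,v} ue=∅
  B3: def={k,v} ue=∅
  B4: def={v} ue={v}
  B5: def={k,v} ue={k}

Backward fixpoint:
  B0 li=∅ lo=∅
  B1 li=∅ lo=∅
  B2 li=∅ lo=∅
  B3 li=∅ lo={k,v}
  B4 li={k,v} lo={k}
  B5 li={k} lo={k,v}

live-out(B3) = ["k", "v"]

Answer: ["k", "v"]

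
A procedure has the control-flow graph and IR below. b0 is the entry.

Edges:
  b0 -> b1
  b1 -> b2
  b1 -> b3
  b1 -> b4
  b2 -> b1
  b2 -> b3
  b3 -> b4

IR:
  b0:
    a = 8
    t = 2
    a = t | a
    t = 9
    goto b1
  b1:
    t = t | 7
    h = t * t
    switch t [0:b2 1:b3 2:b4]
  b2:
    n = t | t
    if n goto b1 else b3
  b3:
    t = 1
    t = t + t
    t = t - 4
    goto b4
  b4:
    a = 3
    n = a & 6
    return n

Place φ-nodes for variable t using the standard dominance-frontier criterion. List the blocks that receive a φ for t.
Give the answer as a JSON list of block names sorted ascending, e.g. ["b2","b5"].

Answer: ["b1", "b4"]

Derivation:
idom tree: b1←b0 b2←b1 b3←b1 b4←b1
Dom∩ at merges:
  b1: preds {b0,b2}: {b0} ∩ {b0,b1,b2} = {b0}; idom=b0
  b3: preds {b1,b2}: {b0,b1} ∩ {b0,b1,b2} = {b0,b1}; idom=b1
  b4: preds {b1,b3}: {b0,b1} ∩ {b0,b1,b3} = {b0,b1}; idom=b1

Frontier:
  join b1 pred b0: · stop@b0
  join b1 pred b2: b2→b1 stop@b0
  join b3 pred b1: · stop@b1
  join b3 pred b2: b2 stop@b1
  join b4 pred b1: · stop@b1
  join b4 pred b3: b3 stop@b1
  b0: DF=∅
  b1: DF={b1}
  b2: DF={b1,b3}
  b3: DF={b4}
  b4: DF=∅

φ for t: defs {b0,b1,b3}
  DF⁺ = {b1,b4}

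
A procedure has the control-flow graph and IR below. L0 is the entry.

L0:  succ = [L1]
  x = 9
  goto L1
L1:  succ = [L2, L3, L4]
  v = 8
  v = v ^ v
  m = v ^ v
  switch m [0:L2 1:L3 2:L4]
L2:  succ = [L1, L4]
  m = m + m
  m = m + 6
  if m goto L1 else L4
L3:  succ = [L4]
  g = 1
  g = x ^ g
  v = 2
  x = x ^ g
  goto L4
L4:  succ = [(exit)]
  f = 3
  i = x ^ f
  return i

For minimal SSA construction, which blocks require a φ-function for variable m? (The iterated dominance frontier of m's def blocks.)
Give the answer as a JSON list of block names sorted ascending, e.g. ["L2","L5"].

Answer: ["L1", "L4"]

Analysis:
idom tree: L1←L0 L2←L1 L3←L1 L4←L1
Dom at joins:
  L1: preds {L0,L2}: {L0} ∩ {L0,L1,L2} = {L0}; idom=L0
  L4: preds {L1,L2,L3}: {L0,L1} ∩ {L0,L1,L2} ∩ {L0,L1,L3} = {L0,L1}; idom=L1

DF walk-up:
  join L1 pred L0: · stop@L0
  join L1 pred L2: L2→L1 stop@L0
  join L4 pred L1: · stop@L1
  join L4 pred L2: L2 stop@L1
  join L4 pred L3: L3 stop@L1
  DF(L0)=∅
  DF(L1)={L1}
  DF(L2)={L1,L4}
  DF(L3)={L4}
  DF(L4)=∅

φ for m: defs {L1,L2}
  DF⁺ = {L1,L4}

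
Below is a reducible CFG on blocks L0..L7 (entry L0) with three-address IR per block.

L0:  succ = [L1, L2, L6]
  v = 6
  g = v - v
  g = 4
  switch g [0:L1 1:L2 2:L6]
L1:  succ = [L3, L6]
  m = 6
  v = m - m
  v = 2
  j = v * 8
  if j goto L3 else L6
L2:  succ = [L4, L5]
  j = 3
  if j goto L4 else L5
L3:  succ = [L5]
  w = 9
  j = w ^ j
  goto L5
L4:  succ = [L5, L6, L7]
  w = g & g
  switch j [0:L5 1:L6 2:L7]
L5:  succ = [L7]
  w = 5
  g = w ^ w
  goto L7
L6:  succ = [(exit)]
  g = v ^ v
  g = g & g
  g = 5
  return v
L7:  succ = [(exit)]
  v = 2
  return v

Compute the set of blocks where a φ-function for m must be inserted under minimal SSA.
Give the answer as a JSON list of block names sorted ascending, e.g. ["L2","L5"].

idom tree: L1←L0 L2←L0 L3←L1 L4←L2 L5←L0 L6←L0 L7←L0
Dom at joins:
  L5: preds {L2,L3,L4}: {L0,L2} ∩ {L0,L1,L3} ∩ {L0,L2,L4} = {L0}; idom=L0
  L6: preds {L0,L1,L4}: {L0} ∩ {L0,L1} ∩ {L0,L2,L4} = {L0}; idom=L0
  L7: preds {L4,L5}: {L0,L2,L4} ∩ {L0,L5} = {L0}; idom=L0

Frontier:
  L5←L2: walk L2 to L0
  L5←L3: walk L3→L1 to L0
  L5←L4: walk L4→L2 to L0
  L6←L0: walk · to L0
  L6←L1: walk L1 to L0
  L6←L4: walk L4→L2 to L0
  L7←L4: walk L4→L2 to L0
  L7←L5: walk L5 to L0
  L0: DF=∅
  L1: DF={L5,L6}
  L2: DF={L5,L6,L7}
  L3: DF={L5}
  L4: DF={L5,L6,L7}
  L5: DF={L7}
  L6: DF=∅
  L7: DF=∅

φ for m: defs {L1}
  DF⁺ = {L5,L6,L7}

Answer: ["L5", "L6", "L7"]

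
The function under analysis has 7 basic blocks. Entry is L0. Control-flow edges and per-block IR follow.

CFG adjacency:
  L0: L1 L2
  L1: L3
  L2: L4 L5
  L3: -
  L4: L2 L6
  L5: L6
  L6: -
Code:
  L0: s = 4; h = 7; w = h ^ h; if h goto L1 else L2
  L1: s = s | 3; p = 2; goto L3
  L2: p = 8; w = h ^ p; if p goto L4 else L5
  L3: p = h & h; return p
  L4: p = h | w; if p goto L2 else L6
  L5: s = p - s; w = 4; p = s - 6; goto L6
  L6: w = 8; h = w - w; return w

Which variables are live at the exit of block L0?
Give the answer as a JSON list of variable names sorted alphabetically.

Per-block:
  L0: {h,s,w} / ∅
  L1: {p,s} / {s}
  L2: {p,w} / {h}
  L3: {p} / {h}
  L4: {p} / {h,w}
  L5: {p,s,w} / {p,s}
  L6: {h,w} / ∅

Backward fixpoint:
  live L0: ∅→{h,s}
  live L1: {h,s}→{h}
  live L2: {h,s}→{h,p,s,w}
  live L3: {h}→∅
  live L4: {h,s,w}→{h,s}
  live L5: {p,s}→∅
  live L6: ∅→∅

live-out(L0) = ["h", "s"]

Answer: ["h", "s"]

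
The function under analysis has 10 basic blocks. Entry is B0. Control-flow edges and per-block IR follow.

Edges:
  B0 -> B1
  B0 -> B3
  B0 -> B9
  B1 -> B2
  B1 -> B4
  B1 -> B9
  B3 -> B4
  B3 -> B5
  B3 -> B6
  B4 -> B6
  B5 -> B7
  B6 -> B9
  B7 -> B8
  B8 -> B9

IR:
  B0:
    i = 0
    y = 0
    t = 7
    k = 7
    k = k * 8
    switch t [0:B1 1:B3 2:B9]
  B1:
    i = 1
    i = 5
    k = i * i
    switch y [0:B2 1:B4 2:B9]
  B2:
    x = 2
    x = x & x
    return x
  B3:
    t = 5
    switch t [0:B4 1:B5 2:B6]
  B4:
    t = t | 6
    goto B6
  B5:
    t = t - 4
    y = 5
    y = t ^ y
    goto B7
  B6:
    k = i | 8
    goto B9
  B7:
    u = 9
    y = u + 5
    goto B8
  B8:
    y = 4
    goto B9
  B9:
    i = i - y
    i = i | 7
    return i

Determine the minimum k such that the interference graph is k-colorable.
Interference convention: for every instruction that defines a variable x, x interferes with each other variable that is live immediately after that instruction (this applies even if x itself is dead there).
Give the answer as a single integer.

Answer: 4

Working:
Per-block:
  B0: def={i,k,t,y} ue=∅
  B1: def={i,k} ue={y}
  B2: def={x} ue=∅
  B3: def={t} ue=∅
  B4: def={t} ue={t}
  B5: def={t,y} ue={t}
  B6: def={k} ue={i}
  B7: def={u,y} ue=∅
  B8: def={y} ue=∅
  B9: def={i} ue={i,y}

Backward fixpoint:
  live B0: ∅→{i,t,y}
  live B1: {t,y}→{i,t,y}
  live B2: ∅→∅
  live B3: {i,y}→{i,t,y}
  live B4: {i,t,y}→{i,y}
  live B5: {i,t}→{i}
  live B6: {i,y}→{i,y}
  live B7: {i}→{i}
  live B8: {i}→{i,y}
  live B9: {i,y}→∅

Interfere edges:
  i: {k,t,u,y}
  k: {i,t,y}
  t: {i,k,y}
  u: {i}
  x: ∅
  y: {i,k,t}

Colouring:
  clique {i,k,t,y} ⇒ need ≥ 4
  4-colouring: R0={i,x}  R1={k,u}  R2={t}  R3={y}
  χ = 4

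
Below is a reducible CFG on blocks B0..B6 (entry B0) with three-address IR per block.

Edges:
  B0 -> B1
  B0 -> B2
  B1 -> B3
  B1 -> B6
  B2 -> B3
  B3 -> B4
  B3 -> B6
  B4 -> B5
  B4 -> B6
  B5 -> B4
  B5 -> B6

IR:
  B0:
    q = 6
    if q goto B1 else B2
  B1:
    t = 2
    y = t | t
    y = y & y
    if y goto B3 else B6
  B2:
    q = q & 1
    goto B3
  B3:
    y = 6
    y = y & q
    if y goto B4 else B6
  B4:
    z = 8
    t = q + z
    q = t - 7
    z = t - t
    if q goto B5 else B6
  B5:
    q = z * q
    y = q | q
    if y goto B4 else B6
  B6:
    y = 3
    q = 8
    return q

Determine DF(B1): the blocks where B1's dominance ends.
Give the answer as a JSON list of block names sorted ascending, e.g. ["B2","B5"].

Answer: ["B3", "B6"]

Working:
idom tree: B1←B0 B2←B0 B3←B0 B4←B3 B5←B4 B6←B0
Dom at joins:
  B3: preds {B1,B2}: {B0,B1} ∩ {B0,B2} = {B0}; idom=B0
  B4: preds {B3,B5}: {B0,B3} ∩ {B0,B3,B4,B5} = {B0,B3}; idom=B3
  B6: preds {B1,B3,B4,B5}: {B0,B1} ∩ {B0,B3} ∩ {B0,B3,B4} ∩ {B0,B3,B4,B5} = {B0}; idom=B0

DF derivation:
  join B3 pred B1: B1 stop@B0
  join B3 pred B2: B2 stop@B0
  join B4 pred B3: · stop@B3
  join B4 pred B5: B5→B4 stop@B3
  join B6 pred B1: B1 stop@B0
  join B6 pred B3: B3 stop@B0
  join B6 pred B4: B4→B3 stop@B0
  join B6 pred B5: B5→B4→B3 stop@B0
  B0: DF=∅
  B1: DF={B3,B6}
  B2: DF={B3}
  B3: DF={B6}
  B4: DF={B4,B6}
  B5: DF={B4,B6}
  B6: DF=∅

DF(B1) = ["B3", "B6"]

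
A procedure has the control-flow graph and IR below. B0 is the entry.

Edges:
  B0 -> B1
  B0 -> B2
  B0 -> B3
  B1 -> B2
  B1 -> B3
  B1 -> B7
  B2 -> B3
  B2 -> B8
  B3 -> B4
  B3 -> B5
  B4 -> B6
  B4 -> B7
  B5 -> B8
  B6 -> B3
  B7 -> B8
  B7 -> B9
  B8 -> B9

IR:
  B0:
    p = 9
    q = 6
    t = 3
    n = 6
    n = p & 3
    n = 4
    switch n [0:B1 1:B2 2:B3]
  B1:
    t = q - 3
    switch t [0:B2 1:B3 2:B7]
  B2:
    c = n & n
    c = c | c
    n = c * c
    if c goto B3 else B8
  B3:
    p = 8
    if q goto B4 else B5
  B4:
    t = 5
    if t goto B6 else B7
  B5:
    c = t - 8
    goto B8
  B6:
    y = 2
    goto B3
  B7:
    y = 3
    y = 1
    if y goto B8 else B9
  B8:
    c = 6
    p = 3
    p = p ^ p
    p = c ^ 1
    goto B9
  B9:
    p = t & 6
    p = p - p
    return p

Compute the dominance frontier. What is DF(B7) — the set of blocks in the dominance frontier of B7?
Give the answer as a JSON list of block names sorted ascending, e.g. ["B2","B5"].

idom tree: B1←B0 B2←B0 B3←B0 B4←B3 B5←B3 B6←B4 B7←B0 B8←B0 B9←B0
Dom at joins:
  B2: preds {B0,B1}: {B0} ∩ {B0,B1} = {B0}; idom=B0
  B3: preds {B0,B1,B2,B6}: {B0} ∩ {B0,B1} ∩ {B0,B2} ∩ {B0,B3,B4,B6} = {B0}; idom=B0
  B7: preds {B1,B4}: {B0,B1} ∩ {B0,B3,B4} = {B0}; idom=B0
  B8: preds {B2,B5,B7}: {B0,B2} ∩ {B0,B3,B5} ∩ {B0,B7} = {B0}; idom=B0
  B9: preds {B7,B8}: {B0,B7} ∩ {B0,B8} = {B0}; idom=B0

DF derivation:
  join B2 pred B0: · stop@B0
  join B2 pred B1: B1 stop@B0
  join B3 pred B0: · stop@B0
  join B3 pred B1: B1 stop@B0
  join B3 pred B2: B2 stop@B0
  join B3 pred B6: B6→B4→B3 stop@B0
  join B7 pred B1: B1 stop@B0
  join B7 pred B4: B4→B3 stop@B0
  join B8 pred B2: B2 stop@B0
  join B8 pred B5: B5→B3 stop@B0
  join B8 pred B7: B7 stop@B0
  join B9 pred B7: B7 stop@B0
  join B9 pred B8: B8 stop@B0
  B0: DF=∅
  B1: DF={B2,B3,B7}
  B2: DF={B3,B8}
  B3: DF={B3,B7,B8}
  B4: DF={B3,B7}
  B5: DF={B8}
  B6: DF={B3}
  B7: DF={B8,B9}
  B8: DF={B9}
  B9: DF=∅

DF(B7) = ["B8", "B9"]

Answer: ["B8", "B9"]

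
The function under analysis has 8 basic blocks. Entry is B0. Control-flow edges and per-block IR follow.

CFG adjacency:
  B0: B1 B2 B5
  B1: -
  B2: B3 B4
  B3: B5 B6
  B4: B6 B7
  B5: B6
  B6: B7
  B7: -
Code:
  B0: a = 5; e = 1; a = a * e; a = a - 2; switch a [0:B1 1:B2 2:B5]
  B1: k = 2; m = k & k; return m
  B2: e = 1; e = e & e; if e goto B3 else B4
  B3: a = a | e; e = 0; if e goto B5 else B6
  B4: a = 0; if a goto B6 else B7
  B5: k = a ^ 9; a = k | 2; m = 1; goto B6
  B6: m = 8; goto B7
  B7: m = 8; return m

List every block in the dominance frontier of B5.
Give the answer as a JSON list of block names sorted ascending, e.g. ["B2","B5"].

Answer: ["B6"]

Analysis:
idom tree: B1←B0 B2←B0 B3←B2 B4←B2 B5←B0 B6←B0 B7←B0
Dom∩ at merges:
  B5: preds {B0,B3}: {B0} ∩ {B0,B2,B3} = {B0}; idom=B0
  B6: preds {B3,B4,B5}: {B0,B2,B3} ∩ {B0,B2,B4} ∩ {B0,B5} = {B0}; idom=B0
  B7: preds {B4,B6}: {B0,B2,B4} ∩ {B0,B6} = {B0}; idom=B0

DF derivation:
  join B5 pred B0: · stop@B0
  join B5 pred B3: B3→B2 stop@B0
  join B6 pred B3: B3→B2 stop@B0
  join B6 pred B4: B4→B2 stop@B0
  join B6 pred B5: B5 stop@B0
  join B7 pred B4: B4→B2 stop@B0
  join B7 pred B6: B6 stop@B0
  B0 → ∅
  B1 → ∅
  B2 → {B5,B6,B7}
  B3 → {B5,B6}
  B4 → {B6,B7}
  B5 → {B6}
  B6 → {B7}
  B7 → ∅

DF(B5) = ["B6"]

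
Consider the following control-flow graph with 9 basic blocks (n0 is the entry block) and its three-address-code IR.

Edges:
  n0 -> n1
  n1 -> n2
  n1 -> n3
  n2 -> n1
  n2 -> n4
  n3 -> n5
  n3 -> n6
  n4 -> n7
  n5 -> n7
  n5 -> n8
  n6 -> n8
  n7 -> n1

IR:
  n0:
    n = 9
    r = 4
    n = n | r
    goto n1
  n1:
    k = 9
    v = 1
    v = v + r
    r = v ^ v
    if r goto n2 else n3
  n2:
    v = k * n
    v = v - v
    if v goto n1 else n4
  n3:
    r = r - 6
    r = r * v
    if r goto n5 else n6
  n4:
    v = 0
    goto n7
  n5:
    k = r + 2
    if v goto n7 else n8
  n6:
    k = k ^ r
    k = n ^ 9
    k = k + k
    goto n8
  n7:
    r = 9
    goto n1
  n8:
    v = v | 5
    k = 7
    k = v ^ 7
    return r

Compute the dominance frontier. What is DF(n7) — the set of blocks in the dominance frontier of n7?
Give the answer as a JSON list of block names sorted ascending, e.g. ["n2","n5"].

Answer: ["n1"]

Analysis:
idom tree: n1←n0 n2←n1 n3←n1 n4←n2 n5←n3 n6←n3 n7←n1 n8←n3
Dom∩ at merges:
  n1: preds {n0,n2,n7}: {n0} ∩ {n0,n1,n2} ∩ {n0,n1,n7} = {n0}; idom=n0
  n7: preds {n4,n5}: {n0,n1,n2,n4} ∩ {n0,n1,n3,n5} = {n0,n1}; idom=n1
  n8: preds {n5,n6}: {n0,n1,n3,n5} ∩ {n0,n1,n3,n6} = {n0,n1,n3}; idom=n3

DF walk-up:
  join n1 pred n0: · stop@n0
  join n1 pred n2: n2→n1 stop@n0
  join n1 pred n7: n7→n1 stop@n0
  join n7 pred n4: n4→n2 stop@n1
  join n7 pred n5: n5→n3 stop@n1
  join n8 pred n5: n5 stop@n3
  join n8 pred n6: n6 stop@n3
  n0 → ∅
  n1 → {n1}
  n2 → {n1,n7}
  n3 → {n7}
  n4 → {n7}
  n5 → {n7,n8}
  n6 → {n8}
  n7 → {n1}
  n8 → ∅

DF(n7) = ["n1"]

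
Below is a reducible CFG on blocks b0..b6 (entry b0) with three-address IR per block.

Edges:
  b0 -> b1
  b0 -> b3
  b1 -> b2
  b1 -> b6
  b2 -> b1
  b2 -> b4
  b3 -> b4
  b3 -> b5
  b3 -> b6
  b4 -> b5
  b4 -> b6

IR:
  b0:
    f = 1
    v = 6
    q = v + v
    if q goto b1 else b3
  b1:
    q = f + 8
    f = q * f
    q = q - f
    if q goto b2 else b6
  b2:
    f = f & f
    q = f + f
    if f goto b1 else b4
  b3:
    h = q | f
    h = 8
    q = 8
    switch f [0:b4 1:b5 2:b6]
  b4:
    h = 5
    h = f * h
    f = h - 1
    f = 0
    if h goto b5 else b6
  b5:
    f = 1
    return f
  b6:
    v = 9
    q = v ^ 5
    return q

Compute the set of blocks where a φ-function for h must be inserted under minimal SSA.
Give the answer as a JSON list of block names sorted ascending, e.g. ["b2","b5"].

idom tree: b1←b0 b2←b1 b3←b0 b4←b0 b5←b0 b6←b0
Join-block Dom:
  b1: preds {b0,b2}: {b0} ∩ {b0,b1,b2} = {b0}; idom=b0
  b4: preds {b2,b3}: {b0,b1,b2} ∩ {b0,b3} = {b0}; idom=b0
  b5: preds {b3,b4}: {b0,b3} ∩ {b0,b4} = {b0}; idom=b0
  b6: preds {b1,b3,b4}: {b0,b1} ∩ {b0,b3} ∩ {b0,b4} = {b0}; idom=b0

Frontier:
  b1←b0: walk · to b0
  b1←b2: walk b2→b1 to b0
  b4←b2: walk b2→b1 to b0
  b4←b3: walk b3 to b0
  b5←b3: walk b3 to b0
  b5←b4: walk b4 to b0
  b6←b1: walk b1 to b0
  b6←b3: walk b3 to b0
  b6←b4: walk b4 to b0
  DF(b0)=∅
  DF(b1)={b1,b4,b6}
  DF(b2)={b1,b4}
  DF(b3)={b4,b5,b6}
  DF(b4)={b5,b6}
  DF(b5)=∅
  DF(b6)=∅

φ for h: defs {b3,b4}
  DF⁺ = {b4,b5,b6}

Answer: ["b4", "b5", "b6"]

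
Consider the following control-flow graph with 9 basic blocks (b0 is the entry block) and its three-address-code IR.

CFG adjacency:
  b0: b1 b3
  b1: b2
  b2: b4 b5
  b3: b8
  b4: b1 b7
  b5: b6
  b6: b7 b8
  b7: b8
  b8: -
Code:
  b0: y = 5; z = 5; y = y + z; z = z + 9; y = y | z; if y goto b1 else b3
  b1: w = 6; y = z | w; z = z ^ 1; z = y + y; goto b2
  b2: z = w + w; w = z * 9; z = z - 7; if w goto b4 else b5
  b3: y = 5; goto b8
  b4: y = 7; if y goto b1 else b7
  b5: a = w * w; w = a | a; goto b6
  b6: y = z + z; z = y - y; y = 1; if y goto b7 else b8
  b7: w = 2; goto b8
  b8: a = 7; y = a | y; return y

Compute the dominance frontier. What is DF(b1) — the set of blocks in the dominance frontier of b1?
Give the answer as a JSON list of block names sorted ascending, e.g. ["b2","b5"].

idom tree: b1←b0 b2←b1 b3←b0 b4←b2 b5←b2 b6←b5 b7←b2 b8←b0
Join-block Dom:
  b1: preds {b0,b4}: {b0} ∩ {b0,b1,b2,b4} = {b0}; idom=b0
  b7: preds {b4,b6}: {b0,b1,b2,b4} ∩ {b0,b1,b2,b5,b6} = {b0,b1,b2}; idom=b2
  b8: preds {b3,b6,b7}: {b0,b3} ∩ {b0,b1,b2,b5,b6} ∩ {b0,b1,b2,b7} = {b0}; idom=b0

DF derivation:
  b1←b0: walk · to b0
  b1←b4: walk b4→b2→b1 to b0
  b7←b4: walk b4 to b2
  b7←b6: walk b6→b5 to b2
  b8←b3: walk b3 to b0
  b8←b6: walk b6→b5→b2→b1 to b0
  b8←b7: walk b7→b2→b1 to b0
  b0: DF=∅
  b1: DF={b1,b8}
  b2: DF={b1,b8}
  b3: DF={b8}
  b4: DF={b1,b7}
  b5: DF={b7,b8}
  b6: DF={b7,b8}
  b7: DF={b8}
  b8: DF=∅

DF(b1) = ["b1", "b8"]

Answer: ["b1", "b8"]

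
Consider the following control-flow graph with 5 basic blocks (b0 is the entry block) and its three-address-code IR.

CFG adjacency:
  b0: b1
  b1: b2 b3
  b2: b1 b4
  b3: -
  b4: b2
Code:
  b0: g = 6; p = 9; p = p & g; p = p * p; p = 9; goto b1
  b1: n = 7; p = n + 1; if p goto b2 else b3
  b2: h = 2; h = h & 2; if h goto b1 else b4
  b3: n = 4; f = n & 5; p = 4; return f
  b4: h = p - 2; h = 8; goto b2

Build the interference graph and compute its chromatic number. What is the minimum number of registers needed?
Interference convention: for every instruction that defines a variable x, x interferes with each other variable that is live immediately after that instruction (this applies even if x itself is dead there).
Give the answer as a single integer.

Block summaries:
  b0: {g,p} / ∅
  b1: {n,p} / ∅
  b2: {h} / ∅
  b3: {f,n,p} / ∅
  b4: {h} / {p}

Liveness:
  b0 li=∅ lo=∅
  b1 li=∅ lo={p}
  b2 li={p} lo={p}
  b3 li=∅ lo=∅
  b4 li={p} lo={p}

Interfere edges:
  f: {p}
  g: {p}
  h: {p}
  n: ∅
  p: {f,g,h}

Registers:
  lower bound: {f,p} mutually conflict ⇒ χ ≥ 2
  2-colouring: R0={n,p}  R1={f,g,h}
  χ = 2

Answer: 2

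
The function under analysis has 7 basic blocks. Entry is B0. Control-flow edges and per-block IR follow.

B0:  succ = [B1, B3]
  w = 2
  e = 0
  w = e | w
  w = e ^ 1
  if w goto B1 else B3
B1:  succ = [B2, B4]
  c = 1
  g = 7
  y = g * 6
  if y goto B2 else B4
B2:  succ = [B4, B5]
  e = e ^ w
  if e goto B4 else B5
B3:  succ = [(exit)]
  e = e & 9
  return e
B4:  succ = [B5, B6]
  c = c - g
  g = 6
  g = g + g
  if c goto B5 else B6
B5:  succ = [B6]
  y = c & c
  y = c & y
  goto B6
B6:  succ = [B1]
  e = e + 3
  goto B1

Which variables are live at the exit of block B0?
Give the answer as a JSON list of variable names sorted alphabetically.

Answer: ["e", "w"]

Working:
def/use:
  B0 def {e,w} use ∅
  B1 def {c,g,y} use ∅
  B2 def {e} use {e,w}
  B3 def {e} use {e}
  B4 def {c,g} use {c,g}
  B5 def {y} use {c}
  B6 def {e} use {e}

Backward fixpoint:
  B0: in=∅ out={e,w}
  B1: in={e,w} out={c,e,g,w}
  B2: in={c,e,g,w} out={c,e,g,w}
  B3: in={e} out=∅
  B4: in={c,e,g,w} out={c,e,w}
  B5: in={c,e,w} out={e,w}
  B6: in={e,w} out={e,w}

live-out(B0) = ["e", "w"]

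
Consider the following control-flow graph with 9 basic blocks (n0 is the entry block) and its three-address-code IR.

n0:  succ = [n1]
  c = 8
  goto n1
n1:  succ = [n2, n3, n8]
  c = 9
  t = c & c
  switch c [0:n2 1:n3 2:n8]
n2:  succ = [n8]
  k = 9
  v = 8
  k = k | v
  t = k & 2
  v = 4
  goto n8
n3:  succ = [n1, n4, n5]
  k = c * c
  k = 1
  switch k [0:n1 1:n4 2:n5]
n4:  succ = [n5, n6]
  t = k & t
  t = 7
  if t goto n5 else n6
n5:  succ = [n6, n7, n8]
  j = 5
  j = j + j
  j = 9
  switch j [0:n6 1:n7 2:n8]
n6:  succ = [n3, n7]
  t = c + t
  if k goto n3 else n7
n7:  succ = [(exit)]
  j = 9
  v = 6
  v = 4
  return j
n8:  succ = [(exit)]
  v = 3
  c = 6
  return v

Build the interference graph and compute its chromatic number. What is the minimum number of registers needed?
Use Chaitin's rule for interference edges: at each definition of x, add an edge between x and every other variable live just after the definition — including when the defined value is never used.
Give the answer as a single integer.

Answer: 4

Working:
def/use:
  n0 def {c} use ∅
  n1 def {c,t} use ∅
  n2 def {k,t,v} use ∅
  n3 def {k} use {c}
  n4 def {t} use {k,t}
  n5 def {j} use ∅
  n6 def {t} use {c,k,t}
  n7 def {j,v} use ∅
  n8 def {c,v} use ∅

Liveness:
  n0 li=∅ lo=∅
  n1 li=∅ lo={c,t}
  n2 li=∅ lo=∅
  n3 li={c,t} lo={c,k,t}
  n4 li={c,k,t} lo={c,k,t}
  n5 li={c,k,t} lo={c,k,t}
  n6 li={c,k,t} lo={c,t}
  n7 li=∅ lo=∅
  n8 li=∅ lo=∅

Conflict graph:
  c: {j,k,t,v}
  j: {c,k,t,v}
  k: {c,j,t,v}
  t: {c,j,k}
  v: {c,j,k}

Colouring:
  lower bound: {c,j,k,t} mutually conflict ⇒ χ ≥ 4
  4-colouring: r0={c}  r1={j}  r2={k}  r3={t,v}
  χ = 4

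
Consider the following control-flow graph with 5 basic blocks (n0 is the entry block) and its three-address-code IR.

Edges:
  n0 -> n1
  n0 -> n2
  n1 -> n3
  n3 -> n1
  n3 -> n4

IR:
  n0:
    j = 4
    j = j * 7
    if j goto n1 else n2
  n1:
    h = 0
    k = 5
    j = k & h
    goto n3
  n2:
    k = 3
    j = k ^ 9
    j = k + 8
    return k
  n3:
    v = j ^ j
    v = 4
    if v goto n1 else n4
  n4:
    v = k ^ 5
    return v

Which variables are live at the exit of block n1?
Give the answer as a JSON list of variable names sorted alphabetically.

Answer: ["j", "k"]

Analysis:
def/use:
  n0: {j} / ∅
  n1: {h,j,k} / ∅
  n2: {j,k} / ∅
  n3: {v} / {j}
  n4: {v} / {k}

Liveness:
  live n0: ∅→∅
  live n1: ∅→{j,k}
  live n2: ∅→∅
  live n3: {j,k}→{k}
  live n4: {k}→∅

live-out(n1) = ["j", "k"]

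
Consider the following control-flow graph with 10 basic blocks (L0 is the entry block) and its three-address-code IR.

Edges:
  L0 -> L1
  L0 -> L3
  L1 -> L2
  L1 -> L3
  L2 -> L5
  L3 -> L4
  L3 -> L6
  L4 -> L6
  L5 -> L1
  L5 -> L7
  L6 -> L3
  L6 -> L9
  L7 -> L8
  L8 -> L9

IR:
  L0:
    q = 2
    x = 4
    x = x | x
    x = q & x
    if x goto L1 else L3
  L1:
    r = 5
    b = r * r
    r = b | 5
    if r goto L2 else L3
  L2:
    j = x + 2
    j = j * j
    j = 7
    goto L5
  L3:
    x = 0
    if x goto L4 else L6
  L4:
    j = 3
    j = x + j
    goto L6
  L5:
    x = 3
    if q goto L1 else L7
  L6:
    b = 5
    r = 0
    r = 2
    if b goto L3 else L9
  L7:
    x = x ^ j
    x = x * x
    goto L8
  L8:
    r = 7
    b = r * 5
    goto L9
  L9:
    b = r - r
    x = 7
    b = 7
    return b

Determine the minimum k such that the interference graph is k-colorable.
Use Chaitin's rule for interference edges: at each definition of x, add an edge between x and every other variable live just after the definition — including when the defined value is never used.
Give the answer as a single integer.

def/use:
  L0 def {q,x} use ∅
  L1 def {b,r} use ∅
  L2 def {j} use {x}
  L3 def {x} use ∅
  L4 def {j} use {x}
  L5 def {x} use {q}
  L6 def {b,r} use ∅
  L7 def {x} use {j,x}
  L8 def {b,r} use ∅
  L9 def {b,x} use {r}

Liveness:
  live L0: ∅→{q,x}
  live L1: {q,x}→{q,x}
  live L2: {q,x}→{j,q}
  live L3: ∅→{x}
  live L4: {x}→∅
  live L5: {j,q}→{j,q,x}
  live L6: ∅→{r}
  live L7: {j,x}→∅
  live L8: ∅→{r}
  live L9: {r}→∅

Conflict graph:
  b↔{q,r,x}
  j↔{q,x}
  q↔{b,j,r,x}
  r↔{b,q,x}
  x↔{b,j,q,r}

Colouring:
  clique {b,q,r,x} ⇒ need ≥ 4
  assign b→r2 j→r2 q→r0 r→r3 x→r1 — no edge inside a register ⇒ χ ≤ 4
  χ = 4

Answer: 4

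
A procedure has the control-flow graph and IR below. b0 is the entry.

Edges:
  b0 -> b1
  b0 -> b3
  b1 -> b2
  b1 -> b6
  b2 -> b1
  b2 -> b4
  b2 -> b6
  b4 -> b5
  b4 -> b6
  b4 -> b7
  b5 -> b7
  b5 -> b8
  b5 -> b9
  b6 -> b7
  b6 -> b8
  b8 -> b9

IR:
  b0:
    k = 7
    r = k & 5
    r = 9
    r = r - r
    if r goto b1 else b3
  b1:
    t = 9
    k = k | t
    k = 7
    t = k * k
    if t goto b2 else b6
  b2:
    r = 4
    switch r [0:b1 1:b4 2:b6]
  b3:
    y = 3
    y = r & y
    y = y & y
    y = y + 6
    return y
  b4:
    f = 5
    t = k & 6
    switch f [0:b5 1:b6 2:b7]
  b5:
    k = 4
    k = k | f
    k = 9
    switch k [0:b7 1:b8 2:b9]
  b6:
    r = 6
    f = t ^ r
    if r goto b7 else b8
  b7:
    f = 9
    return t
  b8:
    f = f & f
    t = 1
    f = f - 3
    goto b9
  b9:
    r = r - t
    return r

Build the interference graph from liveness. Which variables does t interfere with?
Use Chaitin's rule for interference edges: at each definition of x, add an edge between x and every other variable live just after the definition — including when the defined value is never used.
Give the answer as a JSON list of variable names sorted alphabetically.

Block summaries:
  b0: def={k,r} ue=∅
  b1: def={k,t} ue={k}
  b2: def={r} ue=∅
  b3: def={y} ue={r}
  b4: def={f,t} ue={k}
  b5: def={k} ue={f}
  b6: def={f,r} ue={t}
  b7: def={f} ue={t}
  b8: def={f,t} ue={f}
  b9: def={r} ue={r,t}

Backward fixpoint:
  b0 li=∅ lo={k,r}
  b1 li={k} lo={k,t}
  b2 li={k,t} lo={k,r,t}
  b3 li={r} lo=∅
  b4 li={k,r} lo={f,r,t}
  b5 li={f,r,t} lo={f,r,t}
  b6 li={t} lo={f,r,t}
  b7 li={t} lo=∅
  b8 li={f,r} lo={r,t}
  b9 li={r,t} lo=∅

Interfere edges:
  f — {k,r,t}
  k — {f,r,t}
  r — {f,k,t,y}
  t — {f,k,r}
  y — {r}

N(t) = ["f", "k", "r"]

Answer: ["f", "k", "r"]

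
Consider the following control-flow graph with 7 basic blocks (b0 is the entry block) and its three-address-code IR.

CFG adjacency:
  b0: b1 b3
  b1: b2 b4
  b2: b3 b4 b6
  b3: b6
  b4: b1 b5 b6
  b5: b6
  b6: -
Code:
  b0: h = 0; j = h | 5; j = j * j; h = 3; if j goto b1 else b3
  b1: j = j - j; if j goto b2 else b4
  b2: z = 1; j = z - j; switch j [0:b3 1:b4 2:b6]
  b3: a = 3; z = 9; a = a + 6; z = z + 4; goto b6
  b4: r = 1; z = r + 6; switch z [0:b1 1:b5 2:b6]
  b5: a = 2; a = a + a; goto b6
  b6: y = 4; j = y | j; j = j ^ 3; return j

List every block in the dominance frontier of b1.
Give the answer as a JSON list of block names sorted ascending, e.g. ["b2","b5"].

idom tree: b1←b0 b2←b1 b3←b0 b4←b1 b5←b4 b6←b0
Dom∩ at merges:
  b1: preds {b0,b4}: {b0} ∩ {b0,b1,b4} = {b0}; idom=b0
  b3: preds {b0,b2}: {b0} ∩ {b0,b1,b2} = {b0}; idom=b0
  b4: preds {b1,b2}: {b0,b1} ∩ {b0,b1,b2} = {b0,b1}; idom=b1
  b6: preds {b2,b3,b4,b5}: {b0,b1,b2} ∩ {b0,b3} ∩ {b0,b1,b4} ∩ {b0,b1,b4,b5} = {b0}; idom=b0

DF walk-up:
  join b1 pred b0: · stop@b0
  join b1 pred b4: b4→b1 stop@b0
  join b3 pred b0: · stop@b0
  join b3 pred b2: b2→b1 stop@b0
  join b4 pred b1: · stop@b1
  join b4 pred b2: b2 stop@b1
  join b6 pred b2: b2→b1 stop@b0
  join b6 pred b3: b3 stop@b0
  join b6 pred b4: b4→b1 stop@b0
  join b6 pred b5: b5→b4→b1 stop@b0
  b0: DF=∅
  b1: DF={b1,b3,b6}
  b2: DF={b3,b4,b6}
  b3: DF={b6}
  b4: DF={b1,b6}
  b5: DF={b6}
  b6: DF=∅

DF(b1) = ["b1", "b3", "b6"]

Answer: ["b1", "b3", "b6"]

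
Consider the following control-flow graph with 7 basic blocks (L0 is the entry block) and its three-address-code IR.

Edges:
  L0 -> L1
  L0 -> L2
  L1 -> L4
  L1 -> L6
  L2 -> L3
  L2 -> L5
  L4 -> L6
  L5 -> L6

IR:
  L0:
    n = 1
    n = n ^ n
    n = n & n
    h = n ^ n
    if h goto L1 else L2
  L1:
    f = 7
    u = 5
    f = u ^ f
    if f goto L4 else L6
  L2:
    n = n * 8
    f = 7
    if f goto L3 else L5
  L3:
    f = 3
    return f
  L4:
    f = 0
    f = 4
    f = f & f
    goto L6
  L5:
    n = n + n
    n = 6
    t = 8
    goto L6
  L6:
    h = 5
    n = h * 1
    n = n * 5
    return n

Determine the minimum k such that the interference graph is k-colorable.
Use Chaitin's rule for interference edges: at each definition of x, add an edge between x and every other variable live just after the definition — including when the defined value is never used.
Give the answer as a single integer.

Block summaries:
  L0 def {h,n} use ∅
  L1 def {f,u} use ∅
  L2 def {f,n} use {n}
  L3 def {f} use ∅
  L4 def {f} use ∅
  L5 def {n,t} use {n}
  L6 def {h,n} use ∅

Live sets:
  L0: in=∅ out={n}
  L1: in=∅ out=∅
  L2: in={n} out={n}
  L3: in=∅ out=∅
  L4: in=∅ out=∅
  L5: in={n} out=∅
  L6: in=∅ out=∅

Conflict graph:
  f↔{n,u}
  h↔{n}
  n↔{f,h}
  t↔∅
  u↔{f}

Registers:
  lower bound: {f,n} mutually conflict ⇒ χ ≥ 2
  2-colouring: c0={f,h,t}  c1={n,u}
  χ = 2

Answer: 2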